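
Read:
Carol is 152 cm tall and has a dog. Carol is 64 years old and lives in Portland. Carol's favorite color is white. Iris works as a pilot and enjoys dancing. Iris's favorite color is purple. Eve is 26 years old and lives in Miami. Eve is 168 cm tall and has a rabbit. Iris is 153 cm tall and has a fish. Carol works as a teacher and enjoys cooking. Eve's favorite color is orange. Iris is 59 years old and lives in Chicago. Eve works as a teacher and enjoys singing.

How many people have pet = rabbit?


Count: 1

1


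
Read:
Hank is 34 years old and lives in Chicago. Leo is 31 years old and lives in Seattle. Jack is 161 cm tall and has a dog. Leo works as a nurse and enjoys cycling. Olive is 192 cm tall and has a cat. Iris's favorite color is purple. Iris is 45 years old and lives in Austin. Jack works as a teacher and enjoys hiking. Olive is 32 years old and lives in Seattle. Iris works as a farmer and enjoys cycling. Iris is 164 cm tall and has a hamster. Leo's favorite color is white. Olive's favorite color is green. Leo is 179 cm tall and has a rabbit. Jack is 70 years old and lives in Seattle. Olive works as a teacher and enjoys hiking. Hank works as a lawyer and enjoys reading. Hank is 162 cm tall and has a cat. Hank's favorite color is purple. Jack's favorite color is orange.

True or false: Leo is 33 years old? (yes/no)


Leo is actually 31. no

no


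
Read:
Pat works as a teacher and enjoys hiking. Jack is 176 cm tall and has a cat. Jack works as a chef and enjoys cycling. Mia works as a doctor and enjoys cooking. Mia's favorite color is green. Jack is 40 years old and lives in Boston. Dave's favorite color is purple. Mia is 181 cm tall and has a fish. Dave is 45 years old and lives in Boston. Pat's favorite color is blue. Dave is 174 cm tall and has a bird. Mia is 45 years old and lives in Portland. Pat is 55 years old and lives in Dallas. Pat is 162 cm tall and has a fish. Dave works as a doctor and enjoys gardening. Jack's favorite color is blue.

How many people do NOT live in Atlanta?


Not in Atlanta: 4

4


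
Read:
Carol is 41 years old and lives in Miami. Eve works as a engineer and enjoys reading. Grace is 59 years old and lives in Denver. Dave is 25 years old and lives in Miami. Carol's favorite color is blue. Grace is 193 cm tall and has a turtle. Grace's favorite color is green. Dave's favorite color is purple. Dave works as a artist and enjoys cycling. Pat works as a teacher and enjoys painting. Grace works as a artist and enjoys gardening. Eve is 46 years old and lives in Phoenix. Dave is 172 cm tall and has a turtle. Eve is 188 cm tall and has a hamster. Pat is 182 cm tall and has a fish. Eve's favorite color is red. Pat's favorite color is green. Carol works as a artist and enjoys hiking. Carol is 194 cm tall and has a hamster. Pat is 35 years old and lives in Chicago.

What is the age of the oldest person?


Oldest: Grace at 59

59


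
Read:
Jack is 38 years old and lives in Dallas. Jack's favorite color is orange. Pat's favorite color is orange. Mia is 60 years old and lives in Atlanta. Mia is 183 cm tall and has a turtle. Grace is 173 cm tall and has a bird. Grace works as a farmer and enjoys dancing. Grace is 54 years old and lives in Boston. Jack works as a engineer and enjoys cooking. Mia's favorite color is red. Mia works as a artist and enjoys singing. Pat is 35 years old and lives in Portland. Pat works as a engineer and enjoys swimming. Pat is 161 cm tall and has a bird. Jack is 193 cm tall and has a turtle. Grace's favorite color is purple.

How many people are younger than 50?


Filter: 2

2


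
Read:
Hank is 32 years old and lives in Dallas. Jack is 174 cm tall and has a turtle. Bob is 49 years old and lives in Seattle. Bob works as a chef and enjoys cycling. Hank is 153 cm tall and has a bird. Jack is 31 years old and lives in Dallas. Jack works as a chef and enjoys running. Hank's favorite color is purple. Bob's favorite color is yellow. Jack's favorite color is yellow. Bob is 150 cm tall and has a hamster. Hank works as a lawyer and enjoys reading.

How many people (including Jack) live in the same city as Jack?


Jack lives in Dallas. Count = 2

2


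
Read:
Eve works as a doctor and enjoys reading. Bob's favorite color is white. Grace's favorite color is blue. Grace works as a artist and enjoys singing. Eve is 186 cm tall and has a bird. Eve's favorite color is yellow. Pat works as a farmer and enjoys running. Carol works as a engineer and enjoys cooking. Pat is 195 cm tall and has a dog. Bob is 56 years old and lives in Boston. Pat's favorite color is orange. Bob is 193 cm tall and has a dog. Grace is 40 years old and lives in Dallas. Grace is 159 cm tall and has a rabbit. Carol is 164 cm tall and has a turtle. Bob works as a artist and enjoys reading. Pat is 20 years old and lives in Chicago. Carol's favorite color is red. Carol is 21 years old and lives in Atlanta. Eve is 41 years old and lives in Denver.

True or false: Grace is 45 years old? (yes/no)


Grace is actually 40. no

no


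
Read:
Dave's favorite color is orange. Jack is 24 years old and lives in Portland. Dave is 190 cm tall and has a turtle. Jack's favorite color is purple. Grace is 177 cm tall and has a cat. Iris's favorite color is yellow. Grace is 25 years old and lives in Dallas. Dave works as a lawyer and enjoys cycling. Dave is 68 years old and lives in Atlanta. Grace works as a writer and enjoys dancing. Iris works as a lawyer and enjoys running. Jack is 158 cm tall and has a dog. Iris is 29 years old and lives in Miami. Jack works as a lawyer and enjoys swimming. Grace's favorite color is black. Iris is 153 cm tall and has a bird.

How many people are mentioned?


People: Grace, Jack, Iris, Dave. Count = 4

4


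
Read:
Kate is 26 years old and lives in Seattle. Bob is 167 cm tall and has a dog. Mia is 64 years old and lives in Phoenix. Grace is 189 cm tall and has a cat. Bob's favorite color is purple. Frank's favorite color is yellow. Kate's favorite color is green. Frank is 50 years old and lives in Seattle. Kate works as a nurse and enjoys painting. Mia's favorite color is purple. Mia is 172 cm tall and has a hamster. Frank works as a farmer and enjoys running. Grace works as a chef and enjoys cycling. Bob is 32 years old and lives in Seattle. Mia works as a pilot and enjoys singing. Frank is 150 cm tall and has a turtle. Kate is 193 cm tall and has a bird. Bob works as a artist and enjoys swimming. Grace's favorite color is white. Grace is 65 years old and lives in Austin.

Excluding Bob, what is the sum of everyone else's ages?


Sum (excluding Bob): 205

205


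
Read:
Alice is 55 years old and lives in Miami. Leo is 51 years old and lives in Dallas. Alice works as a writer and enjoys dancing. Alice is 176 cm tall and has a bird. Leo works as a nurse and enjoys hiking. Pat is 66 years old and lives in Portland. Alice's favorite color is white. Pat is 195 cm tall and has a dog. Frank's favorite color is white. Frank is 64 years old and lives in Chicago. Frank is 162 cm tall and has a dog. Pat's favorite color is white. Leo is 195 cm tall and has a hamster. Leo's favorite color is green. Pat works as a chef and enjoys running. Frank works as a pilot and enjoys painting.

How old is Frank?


Frank is 64 years old

64


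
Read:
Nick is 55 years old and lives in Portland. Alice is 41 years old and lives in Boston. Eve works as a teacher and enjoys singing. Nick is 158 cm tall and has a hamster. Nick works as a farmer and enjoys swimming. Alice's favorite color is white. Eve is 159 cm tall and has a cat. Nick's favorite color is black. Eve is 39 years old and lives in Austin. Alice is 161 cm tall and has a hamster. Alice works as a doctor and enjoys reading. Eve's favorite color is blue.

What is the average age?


Sum=135, n=3, avg=45

45


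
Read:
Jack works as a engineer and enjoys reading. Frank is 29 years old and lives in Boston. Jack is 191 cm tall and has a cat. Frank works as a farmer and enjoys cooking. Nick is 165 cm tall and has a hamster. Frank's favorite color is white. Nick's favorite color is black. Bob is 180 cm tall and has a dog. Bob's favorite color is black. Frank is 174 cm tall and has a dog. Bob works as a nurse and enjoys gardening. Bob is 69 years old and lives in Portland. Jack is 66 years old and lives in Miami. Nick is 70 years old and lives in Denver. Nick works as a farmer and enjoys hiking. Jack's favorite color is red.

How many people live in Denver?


Count in Denver: 1

1


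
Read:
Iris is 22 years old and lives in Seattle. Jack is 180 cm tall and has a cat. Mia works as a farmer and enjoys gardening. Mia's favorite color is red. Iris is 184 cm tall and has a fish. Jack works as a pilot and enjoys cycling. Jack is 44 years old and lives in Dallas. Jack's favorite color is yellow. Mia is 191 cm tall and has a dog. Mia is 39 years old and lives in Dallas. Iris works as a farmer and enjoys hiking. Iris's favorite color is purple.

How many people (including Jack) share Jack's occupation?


Jack is a pilot. Count = 1

1


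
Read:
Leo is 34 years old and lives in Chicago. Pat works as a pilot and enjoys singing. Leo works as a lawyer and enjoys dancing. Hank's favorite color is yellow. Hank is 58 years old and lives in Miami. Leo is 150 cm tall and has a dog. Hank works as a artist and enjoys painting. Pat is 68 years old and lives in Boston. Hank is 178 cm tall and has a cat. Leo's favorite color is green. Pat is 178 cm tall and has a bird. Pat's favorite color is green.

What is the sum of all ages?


34+58+68 = 160

160


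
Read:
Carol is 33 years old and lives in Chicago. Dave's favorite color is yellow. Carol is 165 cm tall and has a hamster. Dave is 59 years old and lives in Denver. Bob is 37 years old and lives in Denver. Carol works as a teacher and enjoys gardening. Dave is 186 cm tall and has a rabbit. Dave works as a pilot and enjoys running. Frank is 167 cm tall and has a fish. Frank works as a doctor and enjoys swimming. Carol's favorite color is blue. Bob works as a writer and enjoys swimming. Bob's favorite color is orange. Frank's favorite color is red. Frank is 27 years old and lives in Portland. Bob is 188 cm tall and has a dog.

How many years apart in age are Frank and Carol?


27 vs 33, diff = 6

6


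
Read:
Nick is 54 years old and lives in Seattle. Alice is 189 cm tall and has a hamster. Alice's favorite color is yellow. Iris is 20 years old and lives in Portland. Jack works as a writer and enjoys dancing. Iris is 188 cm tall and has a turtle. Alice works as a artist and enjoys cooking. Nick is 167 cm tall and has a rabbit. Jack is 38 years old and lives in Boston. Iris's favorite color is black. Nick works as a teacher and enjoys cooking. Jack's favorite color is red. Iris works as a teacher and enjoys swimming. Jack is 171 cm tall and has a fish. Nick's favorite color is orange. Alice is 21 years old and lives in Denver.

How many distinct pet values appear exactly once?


Unique pet values: 4

4


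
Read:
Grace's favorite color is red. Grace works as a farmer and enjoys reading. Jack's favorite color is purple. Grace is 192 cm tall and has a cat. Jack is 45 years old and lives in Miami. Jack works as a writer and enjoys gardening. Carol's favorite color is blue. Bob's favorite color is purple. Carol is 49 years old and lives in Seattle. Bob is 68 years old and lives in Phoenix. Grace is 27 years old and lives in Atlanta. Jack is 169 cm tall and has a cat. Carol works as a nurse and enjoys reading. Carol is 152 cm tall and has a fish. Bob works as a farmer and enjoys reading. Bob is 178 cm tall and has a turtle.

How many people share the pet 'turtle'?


Count: 1

1


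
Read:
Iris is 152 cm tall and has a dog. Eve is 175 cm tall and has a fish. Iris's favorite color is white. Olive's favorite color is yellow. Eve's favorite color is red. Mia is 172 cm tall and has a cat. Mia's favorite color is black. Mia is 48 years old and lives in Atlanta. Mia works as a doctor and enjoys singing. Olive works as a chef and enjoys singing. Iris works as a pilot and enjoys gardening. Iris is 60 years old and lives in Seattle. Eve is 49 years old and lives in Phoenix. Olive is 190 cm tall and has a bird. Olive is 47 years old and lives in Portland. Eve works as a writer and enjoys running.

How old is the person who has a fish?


Person with fish is Eve, age 49

49


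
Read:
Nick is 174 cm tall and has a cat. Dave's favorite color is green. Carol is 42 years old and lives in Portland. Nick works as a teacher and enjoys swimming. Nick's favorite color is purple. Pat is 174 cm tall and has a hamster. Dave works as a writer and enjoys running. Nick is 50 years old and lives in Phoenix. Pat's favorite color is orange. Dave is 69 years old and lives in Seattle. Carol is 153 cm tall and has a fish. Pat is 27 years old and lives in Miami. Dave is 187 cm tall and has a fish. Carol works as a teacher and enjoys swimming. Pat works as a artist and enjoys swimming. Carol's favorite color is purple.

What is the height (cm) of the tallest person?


Tallest: Dave at 187 cm

187


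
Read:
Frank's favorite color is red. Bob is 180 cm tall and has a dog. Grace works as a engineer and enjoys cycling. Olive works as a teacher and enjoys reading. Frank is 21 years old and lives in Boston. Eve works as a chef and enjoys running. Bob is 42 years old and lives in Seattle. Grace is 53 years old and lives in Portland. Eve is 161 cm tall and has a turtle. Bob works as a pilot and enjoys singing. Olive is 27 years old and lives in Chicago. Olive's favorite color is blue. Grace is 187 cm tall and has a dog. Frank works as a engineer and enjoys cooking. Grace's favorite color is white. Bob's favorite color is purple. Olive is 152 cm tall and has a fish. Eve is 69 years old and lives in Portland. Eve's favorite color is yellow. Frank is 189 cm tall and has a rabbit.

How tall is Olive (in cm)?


Olive is 152 cm tall

152


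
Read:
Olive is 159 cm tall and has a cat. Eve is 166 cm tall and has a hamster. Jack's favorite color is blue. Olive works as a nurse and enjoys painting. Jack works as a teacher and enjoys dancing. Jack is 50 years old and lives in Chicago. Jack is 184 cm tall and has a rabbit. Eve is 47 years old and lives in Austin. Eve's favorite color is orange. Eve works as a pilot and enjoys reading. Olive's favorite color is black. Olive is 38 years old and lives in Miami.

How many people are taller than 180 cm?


Taller than 180: 1

1


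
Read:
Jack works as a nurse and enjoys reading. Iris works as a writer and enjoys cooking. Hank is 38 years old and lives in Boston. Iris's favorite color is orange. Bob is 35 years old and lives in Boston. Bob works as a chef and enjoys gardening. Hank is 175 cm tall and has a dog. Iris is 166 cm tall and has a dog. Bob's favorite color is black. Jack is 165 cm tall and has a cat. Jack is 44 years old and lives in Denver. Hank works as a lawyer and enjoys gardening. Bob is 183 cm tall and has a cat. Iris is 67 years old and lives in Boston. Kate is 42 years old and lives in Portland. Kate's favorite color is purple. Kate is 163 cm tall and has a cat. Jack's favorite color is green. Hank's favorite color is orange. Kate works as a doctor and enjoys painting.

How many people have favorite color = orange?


Count: 2

2


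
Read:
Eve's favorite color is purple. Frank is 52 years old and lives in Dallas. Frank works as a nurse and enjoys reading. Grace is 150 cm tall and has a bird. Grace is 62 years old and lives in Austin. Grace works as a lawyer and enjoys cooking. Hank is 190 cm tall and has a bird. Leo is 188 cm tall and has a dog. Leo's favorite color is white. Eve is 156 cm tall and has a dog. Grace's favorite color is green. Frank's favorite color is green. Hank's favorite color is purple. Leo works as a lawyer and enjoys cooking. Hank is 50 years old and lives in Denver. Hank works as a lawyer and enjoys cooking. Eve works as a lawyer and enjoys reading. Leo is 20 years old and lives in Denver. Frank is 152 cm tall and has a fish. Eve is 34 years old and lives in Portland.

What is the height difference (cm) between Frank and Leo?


|152 - 188| = 36

36


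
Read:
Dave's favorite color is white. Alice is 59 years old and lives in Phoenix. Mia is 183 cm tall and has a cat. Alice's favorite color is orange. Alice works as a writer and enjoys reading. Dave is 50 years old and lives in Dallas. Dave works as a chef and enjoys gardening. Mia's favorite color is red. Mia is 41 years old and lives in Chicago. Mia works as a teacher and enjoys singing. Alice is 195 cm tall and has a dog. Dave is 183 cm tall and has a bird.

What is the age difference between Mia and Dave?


|41 - 50| = 9

9


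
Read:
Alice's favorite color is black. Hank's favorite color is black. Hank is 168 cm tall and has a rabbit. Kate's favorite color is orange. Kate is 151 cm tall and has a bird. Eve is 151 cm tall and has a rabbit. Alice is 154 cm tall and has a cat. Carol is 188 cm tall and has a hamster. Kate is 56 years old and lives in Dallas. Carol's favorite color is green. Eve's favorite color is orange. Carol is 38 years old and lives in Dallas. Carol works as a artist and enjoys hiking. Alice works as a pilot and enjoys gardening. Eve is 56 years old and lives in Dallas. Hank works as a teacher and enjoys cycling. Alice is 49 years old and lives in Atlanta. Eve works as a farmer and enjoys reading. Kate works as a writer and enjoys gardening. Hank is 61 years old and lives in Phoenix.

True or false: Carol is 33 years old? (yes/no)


Carol is actually 38. no

no


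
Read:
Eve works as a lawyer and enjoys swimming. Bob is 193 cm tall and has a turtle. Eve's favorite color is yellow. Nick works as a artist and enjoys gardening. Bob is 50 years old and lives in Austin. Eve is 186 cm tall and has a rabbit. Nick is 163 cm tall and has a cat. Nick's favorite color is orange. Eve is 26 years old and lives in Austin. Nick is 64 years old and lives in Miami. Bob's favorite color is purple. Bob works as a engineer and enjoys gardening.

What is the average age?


Sum=140, n=3, avg=46.67

46.67


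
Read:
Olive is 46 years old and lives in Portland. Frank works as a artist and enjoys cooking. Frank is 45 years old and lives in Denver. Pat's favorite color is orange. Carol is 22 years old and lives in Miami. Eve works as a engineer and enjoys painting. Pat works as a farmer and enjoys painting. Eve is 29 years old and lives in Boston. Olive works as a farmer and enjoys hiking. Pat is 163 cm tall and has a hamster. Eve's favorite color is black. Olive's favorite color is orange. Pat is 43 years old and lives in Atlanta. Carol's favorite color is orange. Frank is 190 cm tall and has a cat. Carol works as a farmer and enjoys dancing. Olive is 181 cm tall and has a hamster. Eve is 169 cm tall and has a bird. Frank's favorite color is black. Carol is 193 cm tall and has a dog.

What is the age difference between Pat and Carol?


|43 - 22| = 21

21


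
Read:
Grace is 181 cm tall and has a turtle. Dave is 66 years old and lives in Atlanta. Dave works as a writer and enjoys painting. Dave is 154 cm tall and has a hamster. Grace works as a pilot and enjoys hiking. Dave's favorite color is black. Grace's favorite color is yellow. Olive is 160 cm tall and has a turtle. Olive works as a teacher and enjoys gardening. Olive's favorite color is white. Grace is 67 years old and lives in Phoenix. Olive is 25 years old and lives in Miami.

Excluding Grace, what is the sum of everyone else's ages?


Sum (excluding Grace): 91

91


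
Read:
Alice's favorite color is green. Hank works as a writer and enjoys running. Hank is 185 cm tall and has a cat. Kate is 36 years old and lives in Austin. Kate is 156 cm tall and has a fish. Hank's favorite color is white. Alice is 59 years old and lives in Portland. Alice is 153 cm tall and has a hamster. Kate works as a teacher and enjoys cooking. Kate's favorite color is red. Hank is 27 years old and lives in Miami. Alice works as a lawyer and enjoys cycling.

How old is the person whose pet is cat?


Person with pet=cat is Hank, age 27

27


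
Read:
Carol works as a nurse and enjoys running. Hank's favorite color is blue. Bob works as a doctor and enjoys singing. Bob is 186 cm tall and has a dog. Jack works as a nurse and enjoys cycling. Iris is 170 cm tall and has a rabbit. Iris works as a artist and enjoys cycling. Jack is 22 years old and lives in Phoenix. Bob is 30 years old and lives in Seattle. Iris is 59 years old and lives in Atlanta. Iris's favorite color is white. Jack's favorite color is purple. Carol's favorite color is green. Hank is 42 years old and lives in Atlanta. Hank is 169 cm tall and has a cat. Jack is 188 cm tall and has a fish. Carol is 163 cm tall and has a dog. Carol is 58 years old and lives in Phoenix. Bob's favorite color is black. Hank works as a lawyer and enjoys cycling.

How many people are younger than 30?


Filter: 1

1


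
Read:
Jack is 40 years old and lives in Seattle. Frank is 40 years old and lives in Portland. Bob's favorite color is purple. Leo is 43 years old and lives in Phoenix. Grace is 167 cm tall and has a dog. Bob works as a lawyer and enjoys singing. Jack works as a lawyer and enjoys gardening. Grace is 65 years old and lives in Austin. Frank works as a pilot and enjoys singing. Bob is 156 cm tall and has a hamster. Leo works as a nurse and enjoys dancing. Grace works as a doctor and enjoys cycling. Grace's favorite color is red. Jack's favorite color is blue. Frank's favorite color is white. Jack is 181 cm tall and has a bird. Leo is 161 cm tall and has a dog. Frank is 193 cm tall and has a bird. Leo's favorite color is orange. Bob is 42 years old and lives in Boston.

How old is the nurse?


The nurse is Leo, age 43

43


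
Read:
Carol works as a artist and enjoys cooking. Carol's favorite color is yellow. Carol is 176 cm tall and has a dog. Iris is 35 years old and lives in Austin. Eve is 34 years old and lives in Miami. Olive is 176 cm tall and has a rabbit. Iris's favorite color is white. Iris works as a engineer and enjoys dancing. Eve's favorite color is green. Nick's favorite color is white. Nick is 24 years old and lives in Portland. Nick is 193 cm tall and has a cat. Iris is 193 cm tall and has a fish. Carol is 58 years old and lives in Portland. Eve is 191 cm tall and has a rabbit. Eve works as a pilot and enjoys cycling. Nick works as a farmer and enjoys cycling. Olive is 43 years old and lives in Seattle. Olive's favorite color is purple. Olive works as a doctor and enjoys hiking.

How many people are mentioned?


People: Iris, Olive, Nick, Carol, Eve. Count = 5

5


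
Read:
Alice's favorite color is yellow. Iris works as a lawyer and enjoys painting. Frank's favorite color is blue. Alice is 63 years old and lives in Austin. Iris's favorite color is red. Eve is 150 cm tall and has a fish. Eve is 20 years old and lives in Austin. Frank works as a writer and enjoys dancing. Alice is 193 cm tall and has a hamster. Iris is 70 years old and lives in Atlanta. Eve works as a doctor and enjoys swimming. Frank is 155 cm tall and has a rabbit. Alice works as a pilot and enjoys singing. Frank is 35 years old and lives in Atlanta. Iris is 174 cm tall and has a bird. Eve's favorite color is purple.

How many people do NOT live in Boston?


Not in Boston: 4

4


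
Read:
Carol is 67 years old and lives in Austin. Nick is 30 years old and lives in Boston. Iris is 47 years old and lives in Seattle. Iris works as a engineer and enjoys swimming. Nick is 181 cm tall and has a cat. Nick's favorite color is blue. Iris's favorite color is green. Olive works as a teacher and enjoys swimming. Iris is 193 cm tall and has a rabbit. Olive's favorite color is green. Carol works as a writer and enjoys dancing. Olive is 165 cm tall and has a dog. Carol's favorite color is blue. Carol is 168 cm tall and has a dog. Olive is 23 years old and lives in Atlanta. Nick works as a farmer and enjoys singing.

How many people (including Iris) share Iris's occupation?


Iris is a engineer. Count = 1

1


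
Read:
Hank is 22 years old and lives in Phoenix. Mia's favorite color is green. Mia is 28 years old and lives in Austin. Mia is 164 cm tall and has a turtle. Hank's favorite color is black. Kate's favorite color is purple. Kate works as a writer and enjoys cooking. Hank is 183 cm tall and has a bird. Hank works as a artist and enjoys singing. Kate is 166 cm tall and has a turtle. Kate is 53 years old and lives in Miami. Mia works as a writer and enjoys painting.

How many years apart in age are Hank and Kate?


22 vs 53, diff = 31

31


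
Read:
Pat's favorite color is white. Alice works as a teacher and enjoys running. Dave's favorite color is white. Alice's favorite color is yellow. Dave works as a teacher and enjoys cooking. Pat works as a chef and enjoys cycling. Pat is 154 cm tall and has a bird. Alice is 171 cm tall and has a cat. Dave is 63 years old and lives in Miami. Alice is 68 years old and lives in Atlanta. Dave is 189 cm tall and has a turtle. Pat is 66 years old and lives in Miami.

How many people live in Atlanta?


Count in Atlanta: 1

1


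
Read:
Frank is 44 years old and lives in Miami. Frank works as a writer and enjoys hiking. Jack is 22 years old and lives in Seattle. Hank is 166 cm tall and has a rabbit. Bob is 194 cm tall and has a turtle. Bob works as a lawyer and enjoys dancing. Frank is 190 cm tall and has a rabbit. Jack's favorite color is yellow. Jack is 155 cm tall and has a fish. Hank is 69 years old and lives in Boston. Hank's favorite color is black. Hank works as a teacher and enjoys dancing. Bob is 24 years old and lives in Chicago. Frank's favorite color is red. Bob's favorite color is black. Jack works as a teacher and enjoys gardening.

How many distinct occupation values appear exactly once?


Unique occupation values: 2

2


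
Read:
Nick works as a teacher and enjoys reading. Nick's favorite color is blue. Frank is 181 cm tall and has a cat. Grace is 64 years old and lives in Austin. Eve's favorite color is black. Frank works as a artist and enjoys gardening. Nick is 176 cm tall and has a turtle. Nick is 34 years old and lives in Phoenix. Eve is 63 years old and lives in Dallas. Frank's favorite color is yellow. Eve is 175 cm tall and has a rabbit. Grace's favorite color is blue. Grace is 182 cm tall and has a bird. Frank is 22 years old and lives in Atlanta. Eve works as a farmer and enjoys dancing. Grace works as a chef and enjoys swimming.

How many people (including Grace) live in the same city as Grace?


Grace lives in Austin. Count = 1

1


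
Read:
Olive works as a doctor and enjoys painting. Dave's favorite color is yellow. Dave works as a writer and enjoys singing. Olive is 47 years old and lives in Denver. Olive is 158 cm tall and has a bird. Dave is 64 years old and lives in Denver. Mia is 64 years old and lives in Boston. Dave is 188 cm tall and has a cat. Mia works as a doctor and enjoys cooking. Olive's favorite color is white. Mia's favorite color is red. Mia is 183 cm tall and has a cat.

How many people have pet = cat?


Count: 2

2


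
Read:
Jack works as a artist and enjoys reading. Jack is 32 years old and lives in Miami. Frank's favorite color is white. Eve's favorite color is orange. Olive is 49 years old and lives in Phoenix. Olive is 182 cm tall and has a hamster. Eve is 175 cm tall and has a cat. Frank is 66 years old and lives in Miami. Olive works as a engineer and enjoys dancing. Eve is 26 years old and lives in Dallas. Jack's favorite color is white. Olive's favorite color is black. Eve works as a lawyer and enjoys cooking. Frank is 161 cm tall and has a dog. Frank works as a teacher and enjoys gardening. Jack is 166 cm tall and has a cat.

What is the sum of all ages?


26+49+66+32 = 173

173


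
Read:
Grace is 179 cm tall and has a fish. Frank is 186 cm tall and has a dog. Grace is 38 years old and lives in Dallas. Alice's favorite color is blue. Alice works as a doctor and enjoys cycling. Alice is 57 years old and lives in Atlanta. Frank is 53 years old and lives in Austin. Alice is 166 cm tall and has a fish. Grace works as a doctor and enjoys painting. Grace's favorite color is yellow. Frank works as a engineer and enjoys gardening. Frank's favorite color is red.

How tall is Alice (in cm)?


Alice is 166 cm tall

166


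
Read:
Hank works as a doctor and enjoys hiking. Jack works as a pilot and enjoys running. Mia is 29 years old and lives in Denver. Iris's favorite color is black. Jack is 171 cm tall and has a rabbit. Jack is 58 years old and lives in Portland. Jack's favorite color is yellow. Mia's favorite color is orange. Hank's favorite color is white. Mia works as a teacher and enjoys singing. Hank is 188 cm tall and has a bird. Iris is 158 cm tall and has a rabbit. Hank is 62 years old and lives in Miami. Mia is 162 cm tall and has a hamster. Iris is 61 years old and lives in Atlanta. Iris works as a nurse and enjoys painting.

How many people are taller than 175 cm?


Taller than 175: 1

1


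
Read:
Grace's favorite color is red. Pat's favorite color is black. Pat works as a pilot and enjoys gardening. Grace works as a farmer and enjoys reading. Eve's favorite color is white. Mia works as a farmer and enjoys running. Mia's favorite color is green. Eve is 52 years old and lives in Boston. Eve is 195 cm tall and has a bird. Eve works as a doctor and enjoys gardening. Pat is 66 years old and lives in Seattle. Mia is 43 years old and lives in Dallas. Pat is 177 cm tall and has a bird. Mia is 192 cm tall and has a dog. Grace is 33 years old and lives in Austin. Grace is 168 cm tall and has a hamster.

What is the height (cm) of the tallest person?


Tallest: Eve at 195 cm

195


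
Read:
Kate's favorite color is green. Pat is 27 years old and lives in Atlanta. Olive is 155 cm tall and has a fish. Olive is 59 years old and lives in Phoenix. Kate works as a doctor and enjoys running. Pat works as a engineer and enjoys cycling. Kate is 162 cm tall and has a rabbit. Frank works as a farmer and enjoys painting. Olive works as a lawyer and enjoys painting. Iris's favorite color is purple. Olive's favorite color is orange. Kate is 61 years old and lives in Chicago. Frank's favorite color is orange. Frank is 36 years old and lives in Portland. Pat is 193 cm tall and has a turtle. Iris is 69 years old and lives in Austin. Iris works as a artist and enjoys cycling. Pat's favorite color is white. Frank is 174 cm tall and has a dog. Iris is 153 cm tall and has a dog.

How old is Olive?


Olive is 59 years old

59


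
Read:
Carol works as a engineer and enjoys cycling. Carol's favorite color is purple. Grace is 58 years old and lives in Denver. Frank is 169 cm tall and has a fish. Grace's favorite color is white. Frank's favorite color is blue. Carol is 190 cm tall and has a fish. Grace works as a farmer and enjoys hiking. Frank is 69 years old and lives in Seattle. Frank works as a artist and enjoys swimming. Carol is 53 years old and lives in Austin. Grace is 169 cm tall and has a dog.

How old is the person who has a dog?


Person with dog is Grace, age 58

58


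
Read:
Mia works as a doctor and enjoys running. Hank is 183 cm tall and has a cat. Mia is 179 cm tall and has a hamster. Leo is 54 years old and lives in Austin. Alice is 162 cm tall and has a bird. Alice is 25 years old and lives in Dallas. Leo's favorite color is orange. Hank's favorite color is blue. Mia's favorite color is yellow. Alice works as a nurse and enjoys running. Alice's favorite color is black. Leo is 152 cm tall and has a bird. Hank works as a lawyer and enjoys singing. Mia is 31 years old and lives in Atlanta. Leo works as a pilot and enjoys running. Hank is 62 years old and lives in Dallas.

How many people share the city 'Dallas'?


Count: 2

2


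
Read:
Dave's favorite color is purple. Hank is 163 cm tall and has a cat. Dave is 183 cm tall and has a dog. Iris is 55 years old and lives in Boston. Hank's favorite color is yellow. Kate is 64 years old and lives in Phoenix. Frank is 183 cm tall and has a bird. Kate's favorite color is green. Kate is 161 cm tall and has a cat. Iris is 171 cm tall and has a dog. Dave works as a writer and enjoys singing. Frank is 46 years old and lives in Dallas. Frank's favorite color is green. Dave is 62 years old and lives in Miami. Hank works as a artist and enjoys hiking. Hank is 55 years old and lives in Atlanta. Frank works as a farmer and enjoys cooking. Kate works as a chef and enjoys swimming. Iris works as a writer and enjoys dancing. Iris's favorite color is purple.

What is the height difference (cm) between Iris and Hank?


|171 - 163| = 8

8


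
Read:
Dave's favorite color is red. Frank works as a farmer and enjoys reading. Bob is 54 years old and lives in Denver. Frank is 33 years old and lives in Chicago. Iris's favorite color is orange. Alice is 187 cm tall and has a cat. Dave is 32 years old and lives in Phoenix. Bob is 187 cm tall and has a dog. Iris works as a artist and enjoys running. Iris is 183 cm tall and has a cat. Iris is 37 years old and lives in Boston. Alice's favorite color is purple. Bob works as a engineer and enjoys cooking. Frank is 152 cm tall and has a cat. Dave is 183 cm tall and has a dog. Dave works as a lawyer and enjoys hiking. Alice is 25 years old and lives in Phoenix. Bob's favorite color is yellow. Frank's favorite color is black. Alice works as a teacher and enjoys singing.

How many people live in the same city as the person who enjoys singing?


Person with hobby singing is Alice, city Phoenix. Count = 2

2


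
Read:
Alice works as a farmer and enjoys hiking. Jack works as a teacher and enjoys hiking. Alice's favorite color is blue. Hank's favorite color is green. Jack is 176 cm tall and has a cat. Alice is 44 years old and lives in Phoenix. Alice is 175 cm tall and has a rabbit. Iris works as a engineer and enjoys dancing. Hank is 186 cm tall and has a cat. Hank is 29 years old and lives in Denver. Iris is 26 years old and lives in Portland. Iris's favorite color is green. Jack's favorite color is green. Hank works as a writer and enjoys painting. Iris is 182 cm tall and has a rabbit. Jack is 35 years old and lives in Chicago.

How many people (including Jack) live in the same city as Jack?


Jack lives in Chicago. Count = 1

1


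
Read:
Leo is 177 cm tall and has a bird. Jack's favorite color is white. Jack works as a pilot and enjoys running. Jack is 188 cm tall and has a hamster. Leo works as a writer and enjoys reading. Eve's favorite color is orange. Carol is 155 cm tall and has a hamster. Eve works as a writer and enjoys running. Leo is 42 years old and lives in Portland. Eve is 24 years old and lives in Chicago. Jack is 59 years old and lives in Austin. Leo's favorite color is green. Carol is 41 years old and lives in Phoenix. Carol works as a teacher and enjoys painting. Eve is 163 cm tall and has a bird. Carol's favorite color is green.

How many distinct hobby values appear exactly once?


Unique hobby values: 2

2


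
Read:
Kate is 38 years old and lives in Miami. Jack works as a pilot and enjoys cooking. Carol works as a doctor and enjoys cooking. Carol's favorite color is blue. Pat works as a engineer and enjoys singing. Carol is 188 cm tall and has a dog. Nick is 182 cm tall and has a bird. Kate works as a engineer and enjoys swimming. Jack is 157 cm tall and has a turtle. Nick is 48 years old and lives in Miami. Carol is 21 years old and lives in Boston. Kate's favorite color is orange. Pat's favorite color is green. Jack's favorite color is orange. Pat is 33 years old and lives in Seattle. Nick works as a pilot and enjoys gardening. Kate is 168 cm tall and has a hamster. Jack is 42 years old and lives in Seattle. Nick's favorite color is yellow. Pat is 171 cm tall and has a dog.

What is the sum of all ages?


42+33+48+38+21 = 182

182


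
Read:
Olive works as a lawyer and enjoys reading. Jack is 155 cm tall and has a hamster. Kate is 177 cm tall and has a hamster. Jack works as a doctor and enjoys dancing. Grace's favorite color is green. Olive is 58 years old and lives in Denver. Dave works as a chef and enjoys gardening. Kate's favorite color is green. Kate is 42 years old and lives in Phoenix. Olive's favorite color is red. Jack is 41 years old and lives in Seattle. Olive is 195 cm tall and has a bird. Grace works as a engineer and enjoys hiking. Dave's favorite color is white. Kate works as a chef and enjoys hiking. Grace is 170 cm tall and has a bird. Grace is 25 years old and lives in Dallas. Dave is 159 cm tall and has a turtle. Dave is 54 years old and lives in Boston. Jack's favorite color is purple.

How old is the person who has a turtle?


Person with turtle is Dave, age 54

54


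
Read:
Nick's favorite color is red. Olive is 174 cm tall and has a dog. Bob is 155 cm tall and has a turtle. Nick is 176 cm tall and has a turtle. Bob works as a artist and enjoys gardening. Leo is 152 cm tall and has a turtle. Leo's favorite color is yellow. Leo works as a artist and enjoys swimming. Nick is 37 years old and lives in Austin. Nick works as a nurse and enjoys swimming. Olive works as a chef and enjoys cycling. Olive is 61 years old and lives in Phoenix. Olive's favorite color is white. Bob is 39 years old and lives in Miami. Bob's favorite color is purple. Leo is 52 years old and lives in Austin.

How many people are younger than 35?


Filter: 0

0


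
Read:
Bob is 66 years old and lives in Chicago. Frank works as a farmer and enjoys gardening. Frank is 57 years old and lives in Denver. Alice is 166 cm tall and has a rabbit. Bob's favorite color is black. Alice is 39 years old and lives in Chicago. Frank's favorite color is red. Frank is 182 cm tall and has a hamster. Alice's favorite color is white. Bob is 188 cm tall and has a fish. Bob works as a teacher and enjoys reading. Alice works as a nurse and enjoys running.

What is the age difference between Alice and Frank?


|39 - 57| = 18

18


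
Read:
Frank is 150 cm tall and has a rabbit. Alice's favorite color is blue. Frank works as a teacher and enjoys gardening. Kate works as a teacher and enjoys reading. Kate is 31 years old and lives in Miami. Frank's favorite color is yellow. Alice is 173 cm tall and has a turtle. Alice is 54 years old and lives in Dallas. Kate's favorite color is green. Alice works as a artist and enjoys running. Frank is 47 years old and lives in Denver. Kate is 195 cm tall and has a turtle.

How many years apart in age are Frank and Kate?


47 vs 31, diff = 16

16


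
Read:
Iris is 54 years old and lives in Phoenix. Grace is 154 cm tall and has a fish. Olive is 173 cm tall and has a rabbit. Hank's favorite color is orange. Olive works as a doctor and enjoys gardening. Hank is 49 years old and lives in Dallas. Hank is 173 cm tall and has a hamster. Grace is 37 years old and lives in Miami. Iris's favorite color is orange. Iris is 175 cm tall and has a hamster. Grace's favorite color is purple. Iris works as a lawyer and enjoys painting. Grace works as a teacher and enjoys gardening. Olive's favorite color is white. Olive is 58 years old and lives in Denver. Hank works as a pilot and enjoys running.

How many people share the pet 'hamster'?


Count: 2

2


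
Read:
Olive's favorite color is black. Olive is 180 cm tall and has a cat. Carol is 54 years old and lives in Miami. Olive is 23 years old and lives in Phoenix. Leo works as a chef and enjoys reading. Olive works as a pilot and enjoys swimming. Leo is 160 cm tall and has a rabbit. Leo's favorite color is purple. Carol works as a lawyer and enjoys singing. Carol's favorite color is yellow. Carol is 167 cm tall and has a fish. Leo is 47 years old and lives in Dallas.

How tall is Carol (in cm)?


Carol is 167 cm tall

167


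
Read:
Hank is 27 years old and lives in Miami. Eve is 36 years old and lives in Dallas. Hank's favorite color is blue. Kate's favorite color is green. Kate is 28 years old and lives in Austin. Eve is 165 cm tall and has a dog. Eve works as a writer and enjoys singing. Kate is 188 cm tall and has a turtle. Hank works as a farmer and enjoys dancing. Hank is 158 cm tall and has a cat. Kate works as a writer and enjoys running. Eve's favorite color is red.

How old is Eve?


Eve is 36 years old

36
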